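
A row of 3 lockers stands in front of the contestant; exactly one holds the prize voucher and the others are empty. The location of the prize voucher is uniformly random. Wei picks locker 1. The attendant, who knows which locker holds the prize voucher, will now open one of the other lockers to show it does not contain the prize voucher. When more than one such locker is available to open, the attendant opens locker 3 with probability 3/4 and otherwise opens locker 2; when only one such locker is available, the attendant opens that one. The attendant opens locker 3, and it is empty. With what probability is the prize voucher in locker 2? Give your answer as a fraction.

4/7

Condition on the true location of the prize voucher.
If it is in locker 1 (prior 1/3): locker 3 is available, opened with probability 3/4; weight (1/3)·(3/4) = 1/4.
If it is in locker 2 (prior 1/3): only locker 3 is available, probability 1; weight (1/3)·1 = 1/3.
If it is in locker 3 (prior 1/3): the attendant opened locker 3, so this case is ruled out; weight (1/3)·0 = 0.
The weights sum to 7/12.
So P(the prize voucher in locker 2 | the attendant opened locker 3) = (1/3) / (7/12) = 4/7.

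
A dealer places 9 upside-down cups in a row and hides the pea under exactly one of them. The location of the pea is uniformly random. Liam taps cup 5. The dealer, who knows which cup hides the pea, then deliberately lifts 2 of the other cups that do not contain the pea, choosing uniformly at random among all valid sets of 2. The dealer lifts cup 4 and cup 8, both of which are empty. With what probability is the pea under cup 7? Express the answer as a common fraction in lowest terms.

Condition on the true location of the pea.
If it is under any of cups 1, 2, 3, 6, 7, and 9 (prior 1/9 each): the dealer has 21 equally likely choices, so probability 1/21; weight (1/9)·(1/21) = 1/189 each.
If it is under either of cups 4 and 8 (prior 1/9 each): that cup was opened and seen not to hold the prize — ruled out; weight (1/9)·0 = 0 each.
If it is under cup 5 (prior 1/9): the dealer has 28 equally likely choices, so probability 1/28; weight (1/9)·(1/28) = 1/252.
The weights sum to 1/28.
So P(the pea under cup 7 | the dealer opened cup 4 and cup 8) = (1/189) / (1/28) = 4/27.

4/27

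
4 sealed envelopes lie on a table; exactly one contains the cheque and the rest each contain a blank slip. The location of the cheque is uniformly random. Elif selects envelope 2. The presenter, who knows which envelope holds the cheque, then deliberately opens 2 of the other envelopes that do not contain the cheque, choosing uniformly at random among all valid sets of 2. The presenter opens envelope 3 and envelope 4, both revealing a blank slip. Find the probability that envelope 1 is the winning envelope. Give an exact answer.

3/4

Condition on the true location of the cheque.
If it is in envelope 1 (prior 1/4): the presenter has no choice, probability 1; weight (1/4)·1 = 1/4.
If it is in envelope 2 (prior 1/4): the presenter has 3 equally likely choices, so probability 1/3; weight (1/4)·(1/3) = 1/12.
If it is in either of envelopes 3 and 4 (prior 1/4 each): that envelope was opened and seen not to hold the prize — ruled out; weight (1/4)·0 = 0 each.
The weights sum to 1/3.
So P(the cheque in envelope 1 | the presenter opened envelope 3 and envelope 4) = (1/4) / (1/3) = 3/4.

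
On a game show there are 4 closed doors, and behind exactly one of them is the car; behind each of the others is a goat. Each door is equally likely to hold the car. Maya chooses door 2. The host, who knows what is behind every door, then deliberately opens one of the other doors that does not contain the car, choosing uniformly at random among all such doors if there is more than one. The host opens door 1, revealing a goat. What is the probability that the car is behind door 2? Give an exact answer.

Consider each possible location of the car in turn.
If it is behind door 1 (prior 1/4): the host opened door 1, so this case is ruled out; weight (1/4)·0 = 0.
If it is behind door 2 (prior 1/4): the host has 3 equally likely choices, so probability 1/3; weight (1/4)·(1/3) = 1/12.
If it is behind either of doors 3 and 4 (prior 1/4 each): the host has 2 equally likely choices, so probability 1/2; weight (1/4)·(1/2) = 1/8 each.
The weights sum to 1/3.
So P(the car behind door 2 | the host opened door 1) = (1/12) / (1/3) = 1/4.

1/4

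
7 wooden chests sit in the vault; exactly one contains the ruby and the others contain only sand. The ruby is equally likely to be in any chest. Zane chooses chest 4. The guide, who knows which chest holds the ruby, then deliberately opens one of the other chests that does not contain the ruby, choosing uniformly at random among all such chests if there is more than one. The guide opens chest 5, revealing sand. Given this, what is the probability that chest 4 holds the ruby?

1/7

Condition on the true location of the ruby.
If it is in any of chests 1, 2, 3, 6, and 7 (prior 1/7 each): the guide has 5 equally likely choices, so probability 1/5; weight (1/7)·(1/5) = 1/35 each.
If it is in chest 4 (prior 1/7): the guide has 6 equally likely choices, so probability 1/6; weight (1/7)·(1/6) = 1/42.
If it is in chest 5 (prior 1/7): the guide opened chest 5, so this case is ruled out; weight (1/7)·0 = 0.
The weights sum to 1/6.
So P(the ruby in chest 4 | the guide opened chest 5) = (1/42) / (1/6) = 1/7.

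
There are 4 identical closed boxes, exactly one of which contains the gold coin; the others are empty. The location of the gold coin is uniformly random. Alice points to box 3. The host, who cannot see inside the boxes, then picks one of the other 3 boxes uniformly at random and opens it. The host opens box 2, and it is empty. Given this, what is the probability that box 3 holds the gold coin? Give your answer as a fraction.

Because the host chose which box to open without knowing where the gold coin is, the choice is independent of the prize location. Learning that box 2 does not hold the gold coin simply rules out that one location and leaves the remaining 3 boxes still equally likely by symmetry.
So P(the gold coin in box 3) = 1/3.

1/3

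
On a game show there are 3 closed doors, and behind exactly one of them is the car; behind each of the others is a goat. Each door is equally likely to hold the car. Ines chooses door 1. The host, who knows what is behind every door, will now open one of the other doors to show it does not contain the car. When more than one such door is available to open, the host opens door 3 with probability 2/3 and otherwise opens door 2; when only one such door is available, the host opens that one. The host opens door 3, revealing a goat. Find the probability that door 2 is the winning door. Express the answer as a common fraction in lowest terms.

Apply Bayes' rule, conditioning on where the car actually is.
If it is behind door 1 (prior 1/3): door 3 is available, opened with probability 2/3; weight (1/3)·(2/3) = 2/9.
If it is behind door 2 (prior 1/3): only door 3 is available, probability 1; weight (1/3)·1 = 1/3.
If it is behind door 3 (prior 1/3): the host opened door 3, so this case is ruled out; weight (1/3)·0 = 0.
The weights sum to 5/9.
So P(the car behind door 2 | the host opened door 3) = (1/3) / (5/9) = 3/5.

3/5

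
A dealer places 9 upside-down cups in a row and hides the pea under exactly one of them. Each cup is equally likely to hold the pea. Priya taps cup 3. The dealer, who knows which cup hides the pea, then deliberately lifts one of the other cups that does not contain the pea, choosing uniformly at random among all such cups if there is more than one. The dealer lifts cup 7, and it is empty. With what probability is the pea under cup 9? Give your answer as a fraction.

Condition on the true location of the pea.
If it is under any of cups 1, 2, 4, 5, 6, 8, and 9 (prior 1/9 each): the dealer has 7 equally likely choices, so probability 1/7; weight (1/9)·(1/7) = 1/63 each.
If it is under cup 3 (prior 1/9): the dealer has 8 equally likely choices, so probability 1/8; weight (1/9)·(1/8) = 1/72.
If it is under cup 7 (prior 1/9): the dealer opened cup 7, so this case is ruled out; weight (1/9)·0 = 0.
The weights sum to 1/8.
So P(the pea under cup 9 | the dealer opened cup 7) = (1/63) / (1/8) = 8/63.

8/63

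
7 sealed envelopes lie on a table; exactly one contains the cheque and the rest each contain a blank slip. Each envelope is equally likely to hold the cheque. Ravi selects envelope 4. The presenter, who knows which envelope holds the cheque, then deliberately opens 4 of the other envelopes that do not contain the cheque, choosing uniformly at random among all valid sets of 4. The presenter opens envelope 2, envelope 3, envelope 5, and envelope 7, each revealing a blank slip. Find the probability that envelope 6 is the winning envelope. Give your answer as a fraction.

Consider each possible location of the cheque in turn.
If it is in either of envelopes 1 and 6 (prior 1/7 each): the presenter has 5 equally likely choices, so probability 1/5; weight (1/7)·(1/5) = 1/35 each.
If it is in any of envelopes 2, 3, 5, and 7 (prior 1/7 each): that envelope was opened and seen not to hold the prize — ruled out; weight (1/7)·0 = 0 each.
If it is in envelope 4 (prior 1/7): the presenter has 15 equally likely choices, so probability 1/15; weight (1/7)·(1/15) = 1/105.
The weights sum to 1/15.
So P(the cheque in envelope 6 | the presenter opened envelope 2, envelope 3, envelope 5, and envelope 7) = (1/35) / (1/15) = 3/7.

3/7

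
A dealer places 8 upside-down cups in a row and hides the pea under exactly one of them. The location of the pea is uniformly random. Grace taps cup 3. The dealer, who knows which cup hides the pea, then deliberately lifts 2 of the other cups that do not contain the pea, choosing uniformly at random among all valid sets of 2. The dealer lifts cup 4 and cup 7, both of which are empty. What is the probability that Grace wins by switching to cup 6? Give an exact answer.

Apply Bayes' rule, conditioning on where the pea actually is.
If it is under any of cups 1, 2, 5, 6, and 8 (prior 1/8 each): the dealer has 15 equally likely choices, so probability 1/15; weight (1/8)·(1/15) = 1/120 each.
If it is under cup 3 (prior 1/8): the dealer has 21 equally likely choices, so probability 1/21; weight (1/8)·(1/21) = 1/168.
If it is under either of cups 4 and 7 (prior 1/8 each): that cup was opened and seen not to hold the prize — ruled out; weight (1/8)·0 = 0 each.
The weights sum to 1/21.
So P(the pea under cup 6 | the dealer opened cup 4 and cup 7) = (1/120) / (1/21) = 7/40.

7/40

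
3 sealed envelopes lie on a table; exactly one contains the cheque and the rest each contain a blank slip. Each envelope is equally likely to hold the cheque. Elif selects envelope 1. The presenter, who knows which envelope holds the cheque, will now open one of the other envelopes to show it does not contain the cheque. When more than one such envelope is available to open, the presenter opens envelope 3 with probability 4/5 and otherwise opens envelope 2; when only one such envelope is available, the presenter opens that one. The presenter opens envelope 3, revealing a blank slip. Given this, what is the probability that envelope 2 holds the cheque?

Condition on the true location of the cheque.
If it is in envelope 1 (prior 1/3): envelope 3 is available, opened with probability 4/5; weight (1/3)·(4/5) = 4/15.
If it is in envelope 2 (prior 1/3): only envelope 3 is available, probability 1; weight (1/3)·1 = 1/3.
If it is in envelope 3 (prior 1/3): the presenter opened envelope 3, so this case is ruled out; weight (1/3)·0 = 0.
The weights sum to 3/5.
So P(the cheque in envelope 2 | the presenter opened envelope 3) = (1/3) / (3/5) = 5/9.

5/9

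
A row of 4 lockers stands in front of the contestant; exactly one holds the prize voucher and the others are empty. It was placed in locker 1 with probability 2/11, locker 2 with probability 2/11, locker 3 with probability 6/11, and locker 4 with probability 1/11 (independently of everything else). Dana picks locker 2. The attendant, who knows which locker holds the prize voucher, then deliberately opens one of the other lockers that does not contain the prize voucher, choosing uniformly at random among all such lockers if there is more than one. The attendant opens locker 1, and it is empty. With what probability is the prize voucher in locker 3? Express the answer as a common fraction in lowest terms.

18/25

Condition on the true location of the prize voucher.
If it is in locker 1 (prior 2/11): the attendant opened locker 1, so this case is ruled out; weight (2/11)·0 = 0.
If it is in locker 2 (prior 2/11): the attendant has 3 equally likely choices, so probability 1/3; weight (2/11)·(1/3) = 2/33.
If it is in locker 3 (prior 6/11): the attendant has 2 equally likely choices, so probability 1/2; weight (6/11)·(1/2) = 3/11.
If it is in locker 4 (prior 1/11): the attendant has 2 equally likely choices, so probability 1/2; weight (1/11)·(1/2) = 1/22.
The weights sum to 25/66.
So P(the prize voucher in locker 3 | the attendant opened locker 1) = (3/11) / (25/66) = 18/25.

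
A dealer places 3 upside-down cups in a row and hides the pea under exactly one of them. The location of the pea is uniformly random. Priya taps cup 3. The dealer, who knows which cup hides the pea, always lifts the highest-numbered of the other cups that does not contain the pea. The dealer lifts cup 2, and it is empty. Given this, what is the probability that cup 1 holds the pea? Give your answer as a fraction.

1/2

Apply Bayes' rule, conditioning on where the pea actually is.
If it is under either of cups 1 and 3 (prior 1/3 each): cup 2 is the highest-numbered option available, probability 1; weight (1/3)·1 = 1/3 each.
If it is under cup 2 (prior 1/3): the dealer opened cup 2, so this case is ruled out; weight (1/3)·0 = 0.
The weights sum to 2/3.
So P(the pea under cup 1 | the dealer opened cup 2) = (1/3) / (2/3) = 1/2.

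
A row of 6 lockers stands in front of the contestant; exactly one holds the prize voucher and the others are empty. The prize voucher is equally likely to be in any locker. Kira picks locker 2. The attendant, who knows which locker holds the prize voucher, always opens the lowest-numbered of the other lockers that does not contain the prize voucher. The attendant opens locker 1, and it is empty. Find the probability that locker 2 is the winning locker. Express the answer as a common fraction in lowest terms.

1/5

Apply Bayes' rule, conditioning on where the prize voucher actually is.
If it is in locker 1 (prior 1/6): the attendant opened locker 1, so this case is ruled out; weight (1/6)·0 = 0.
If it is in any of lockers 2, 3, 4, 5, and 6 (prior 1/6 each): locker 1 is the lowest-numbered option available, probability 1; weight (1/6)·1 = 1/6 each.
The weights sum to 5/6.
So P(the prize voucher in locker 2 | the attendant opened locker 1) = (1/6) / (5/6) = 1/5.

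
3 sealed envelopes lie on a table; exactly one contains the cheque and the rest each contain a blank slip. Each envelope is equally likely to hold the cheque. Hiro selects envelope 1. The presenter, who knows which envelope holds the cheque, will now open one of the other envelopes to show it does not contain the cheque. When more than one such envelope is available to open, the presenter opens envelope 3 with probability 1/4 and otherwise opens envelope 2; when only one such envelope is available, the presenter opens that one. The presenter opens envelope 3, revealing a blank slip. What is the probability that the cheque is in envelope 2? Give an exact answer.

4/5

Consider each possible location of the cheque in turn.
If it is in envelope 1 (prior 1/3): envelope 3 is available, opened with probability 1/4; weight (1/3)·(1/4) = 1/12.
If it is in envelope 2 (prior 1/3): only envelope 3 is available, probability 1; weight (1/3)·1 = 1/3.
If it is in envelope 3 (prior 1/3): the presenter opened envelope 3, so this case is ruled out; weight (1/3)·0 = 0.
The weights sum to 5/12.
So P(the cheque in envelope 2 | the presenter opened envelope 3) = (1/3) / (5/12) = 4/5.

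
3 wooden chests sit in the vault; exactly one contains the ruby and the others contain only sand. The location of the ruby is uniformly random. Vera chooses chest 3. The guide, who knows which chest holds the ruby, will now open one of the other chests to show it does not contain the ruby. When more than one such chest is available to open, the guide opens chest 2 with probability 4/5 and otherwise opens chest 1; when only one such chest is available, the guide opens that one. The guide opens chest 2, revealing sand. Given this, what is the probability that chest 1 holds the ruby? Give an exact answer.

5/9

Condition on the true location of the ruby.
If it is in chest 1 (prior 1/3): only chest 2 is available, probability 1; weight (1/3)·1 = 1/3.
If it is in chest 2 (prior 1/3): the guide opened chest 2, so this case is ruled out; weight (1/3)·0 = 0.
If it is in chest 3 (prior 1/3): chest 2 is available, opened with probability 4/5; weight (1/3)·(4/5) = 4/15.
The weights sum to 3/5.
So P(the ruby in chest 1 | the guide opened chest 2) = (1/3) / (3/5) = 5/9.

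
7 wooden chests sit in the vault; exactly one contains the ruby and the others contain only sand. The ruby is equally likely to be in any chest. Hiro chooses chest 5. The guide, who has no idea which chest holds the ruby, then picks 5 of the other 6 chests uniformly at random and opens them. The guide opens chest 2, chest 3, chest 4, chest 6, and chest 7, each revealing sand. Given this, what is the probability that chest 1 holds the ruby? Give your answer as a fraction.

1/2

Condition on the true location of the ruby.
If it is in either of chests 1 and 5 (prior 1/7 each): the guide picks exactly this set with probability 1/6 regardless, and none is the prize; weight (1/7)·(1/6) = 1/42 each.
If it is in any of chests 2, 3, 4, 6, and 7 (prior 1/7 each): that chest was opened and seen not to hold the prize — ruled out; weight (1/7)·0 = 0 each.
The weights sum to 1/21.
So P(the ruby in chest 1 | the guide opened chest 2, chest 3, chest 4, chest 6, and chest 7) = (1/42) / (1/21) = 1/2.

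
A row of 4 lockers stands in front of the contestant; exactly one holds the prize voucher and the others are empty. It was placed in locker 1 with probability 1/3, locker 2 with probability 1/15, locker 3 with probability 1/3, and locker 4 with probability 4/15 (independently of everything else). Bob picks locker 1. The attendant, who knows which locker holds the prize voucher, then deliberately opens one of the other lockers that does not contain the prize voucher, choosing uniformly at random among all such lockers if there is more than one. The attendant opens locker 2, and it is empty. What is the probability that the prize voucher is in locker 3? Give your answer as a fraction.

15/37

Consider each possible location of the prize voucher in turn.
If it is in locker 1 (prior 1/3): the attendant has 3 equally likely choices, so probability 1/3; weight (1/3)·(1/3) = 1/9.
If it is in locker 2 (prior 1/15): the attendant opened locker 2, so this case is ruled out; weight (1/15)·0 = 0.
If it is in locker 3 (prior 1/3): the attendant has 2 equally likely choices, so probability 1/2; weight (1/3)·(1/2) = 1/6.
If it is in locker 4 (prior 4/15): the attendant has 2 equally likely choices, so probability 1/2; weight (4/15)·(1/2) = 2/15.
The weights sum to 37/90.
So P(the prize voucher in locker 3 | the attendant opened locker 2) = (1/6) / (37/90) = 15/37.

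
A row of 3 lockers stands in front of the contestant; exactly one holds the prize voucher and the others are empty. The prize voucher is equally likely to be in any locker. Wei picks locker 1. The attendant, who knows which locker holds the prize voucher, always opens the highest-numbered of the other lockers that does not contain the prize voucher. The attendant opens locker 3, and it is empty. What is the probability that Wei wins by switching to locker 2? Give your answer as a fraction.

Condition on the true location of the prize voucher.
If it is in either of lockers 1 and 2 (prior 1/3 each): locker 3 is the highest-numbered option available, probability 1; weight (1/3)·1 = 1/3 each.
If it is in locker 3 (prior 1/3): the attendant opened locker 3, so this case is ruled out; weight (1/3)·0 = 0.
The weights sum to 2/3.
So P(the prize voucher in locker 2 | the attendant opened locker 3) = (1/3) / (2/3) = 1/2.

1/2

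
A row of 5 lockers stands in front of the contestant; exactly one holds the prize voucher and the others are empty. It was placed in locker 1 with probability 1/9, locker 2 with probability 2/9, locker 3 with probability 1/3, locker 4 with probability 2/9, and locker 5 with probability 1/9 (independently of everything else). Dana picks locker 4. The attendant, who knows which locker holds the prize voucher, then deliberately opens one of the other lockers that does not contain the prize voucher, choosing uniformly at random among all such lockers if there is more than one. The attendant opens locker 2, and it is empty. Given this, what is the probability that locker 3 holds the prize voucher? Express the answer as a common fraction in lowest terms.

Condition on the true location of the prize voucher.
If it is in either of lockers 1 and 5 (prior 1/9 each): the attendant has 3 equally likely choices, so probability 1/3; weight (1/9)·(1/3) = 1/27 each.
If it is in locker 2 (prior 2/9): the attendant opened locker 2, so this case is ruled out; weight (2/9)·0 = 0.
If it is in locker 3 (prior 1/3): the attendant has 3 equally likely choices, so probability 1/3; weight (1/3)·(1/3) = 1/9.
If it is in locker 4 (prior 2/9): the attendant has 4 equally likely choices, so probability 1/4; weight (2/9)·(1/4) = 1/18.
The weights sum to 13/54.
So P(the prize voucher in locker 3 | the attendant opened locker 2) = (1/9) / (13/54) = 6/13.

6/13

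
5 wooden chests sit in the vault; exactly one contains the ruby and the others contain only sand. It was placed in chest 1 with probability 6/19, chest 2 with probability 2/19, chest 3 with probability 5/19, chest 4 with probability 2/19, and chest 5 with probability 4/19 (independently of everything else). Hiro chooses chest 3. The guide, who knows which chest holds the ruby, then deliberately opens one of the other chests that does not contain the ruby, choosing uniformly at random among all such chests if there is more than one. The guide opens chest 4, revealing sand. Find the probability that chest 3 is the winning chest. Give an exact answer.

5/21

Consider each possible location of the ruby in turn.
If it is in chest 1 (prior 6/19): the guide has 3 equally likely choices, so probability 1/3; weight (6/19)·(1/3) = 2/19.
If it is in chest 2 (prior 2/19): the guide has 3 equally likely choices, so probability 1/3; weight (2/19)·(1/3) = 2/57.
If it is in chest 3 (prior 5/19): the guide has 4 equally likely choices, so probability 1/4; weight (5/19)·(1/4) = 5/76.
If it is in chest 4 (prior 2/19): the guide opened chest 4, so this case is ruled out; weight (2/19)·0 = 0.
If it is in chest 5 (prior 4/19): the guide has 3 equally likely choices, so probability 1/3; weight (4/19)·(1/3) = 4/57.
The weights sum to 21/76.
So P(the ruby in chest 3 | the guide opened chest 4) = (5/76) / (21/76) = 5/21.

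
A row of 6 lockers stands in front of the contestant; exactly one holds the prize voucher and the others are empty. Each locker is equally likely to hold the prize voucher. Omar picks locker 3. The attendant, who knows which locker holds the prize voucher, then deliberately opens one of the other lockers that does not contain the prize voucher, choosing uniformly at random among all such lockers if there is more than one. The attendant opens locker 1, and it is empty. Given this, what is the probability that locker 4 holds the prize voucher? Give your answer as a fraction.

Apply Bayes' rule, conditioning on where the prize voucher actually is.
If it is in locker 1 (prior 1/6): the attendant opened locker 1, so this case is ruled out; weight (1/6)·0 = 0.
If it is in any of lockers 2, 4, 5, and 6 (prior 1/6 each): the attendant has 4 equally likely choices, so probability 1/4; weight (1/6)·(1/4) = 1/24 each.
If it is in locker 3 (prior 1/6): the attendant has 5 equally likely choices, so probability 1/5; weight (1/6)·(1/5) = 1/30.
The weights sum to 1/5.
So P(the prize voucher in locker 4 | the attendant opened locker 1) = (1/24) / (1/5) = 5/24.

5/24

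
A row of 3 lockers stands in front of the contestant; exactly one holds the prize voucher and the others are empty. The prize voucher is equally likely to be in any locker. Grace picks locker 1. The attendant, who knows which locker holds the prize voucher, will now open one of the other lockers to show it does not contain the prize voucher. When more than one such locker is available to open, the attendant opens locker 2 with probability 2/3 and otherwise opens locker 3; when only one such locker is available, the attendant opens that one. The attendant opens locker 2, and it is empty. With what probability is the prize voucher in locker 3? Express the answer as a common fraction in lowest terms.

3/5

Consider each possible location of the prize voucher in turn.
If it is in locker 1 (prior 1/3): locker 2 is available, opened with probability 2/3; weight (1/3)·(2/3) = 2/9.
If it is in locker 2 (prior 1/3): the attendant opened locker 2, so this case is ruled out; weight (1/3)·0 = 0.
If it is in locker 3 (prior 1/3): only locker 2 is available, probability 1; weight (1/3)·1 = 1/3.
The weights sum to 5/9.
So P(the prize voucher in locker 3 | the attendant opened locker 2) = (1/3) / (5/9) = 3/5.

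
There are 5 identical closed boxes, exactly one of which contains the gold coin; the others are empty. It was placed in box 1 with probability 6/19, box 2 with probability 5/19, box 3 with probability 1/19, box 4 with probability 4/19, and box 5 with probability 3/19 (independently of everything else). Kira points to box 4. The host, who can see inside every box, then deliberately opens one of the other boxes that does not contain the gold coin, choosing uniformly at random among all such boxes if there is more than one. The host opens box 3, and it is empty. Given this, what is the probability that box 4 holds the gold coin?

3/17

Apply Bayes' rule, conditioning on where the gold coin actually is.
If it is in box 1 (prior 6/19): the host has 3 equally likely choices, so probability 1/3; weight (6/19)·(1/3) = 2/19.
If it is in box 2 (prior 5/19): the host has 3 equally likely choices, so probability 1/3; weight (5/19)·(1/3) = 5/57.
If it is in box 3 (prior 1/19): the host opened box 3, so this case is ruled out; weight (1/19)·0 = 0.
If it is in box 4 (prior 4/19): the host has 4 equally likely choices, so probability 1/4; weight (4/19)·(1/4) = 1/19.
If it is in box 5 (prior 3/19): the host has 3 equally likely choices, so probability 1/3; weight (3/19)·(1/3) = 1/19.
The weights sum to 17/57.
So P(the gold coin in box 4 | the host opened box 3) = (1/19) / (17/57) = 3/17.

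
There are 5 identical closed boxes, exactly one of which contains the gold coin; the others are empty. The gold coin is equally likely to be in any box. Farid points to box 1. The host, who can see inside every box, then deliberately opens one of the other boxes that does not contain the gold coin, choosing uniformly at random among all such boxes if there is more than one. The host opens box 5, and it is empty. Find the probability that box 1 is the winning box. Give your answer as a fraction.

1/5

Consider each possible location of the gold coin in turn.
If it is in box 1 (prior 1/5): the host has 4 equally likely choices, so probability 1/4; weight (1/5)·(1/4) = 1/20.
If it is in any of boxes 2, 3, and 4 (prior 1/5 each): the host has 3 equally likely choices, so probability 1/3; weight (1/5)·(1/3) = 1/15 each.
If it is in box 5 (prior 1/5): the host opened box 5, so this case is ruled out; weight (1/5)·0 = 0.
The weights sum to 1/4.
So P(the gold coin in box 1 | the host opened box 5) = (1/20) / (1/4) = 1/5.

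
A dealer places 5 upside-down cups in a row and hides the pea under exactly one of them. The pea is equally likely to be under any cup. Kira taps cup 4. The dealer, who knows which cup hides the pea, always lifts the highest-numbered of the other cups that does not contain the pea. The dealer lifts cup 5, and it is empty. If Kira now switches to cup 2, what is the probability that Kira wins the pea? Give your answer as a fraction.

Condition on the true location of the pea.
If it is under any of cups 1, 2, 3, and 4 (prior 1/5 each): cup 5 is the highest-numbered option available, probability 1; weight (1/5)·1 = 1/5 each.
If it is under cup 5 (prior 1/5): the dealer opened cup 5, so this case is ruled out; weight (1/5)·0 = 0.
The weights sum to 4/5.
So P(the pea under cup 2 | the dealer opened cup 5) = (1/5) / (4/5) = 1/4.

1/4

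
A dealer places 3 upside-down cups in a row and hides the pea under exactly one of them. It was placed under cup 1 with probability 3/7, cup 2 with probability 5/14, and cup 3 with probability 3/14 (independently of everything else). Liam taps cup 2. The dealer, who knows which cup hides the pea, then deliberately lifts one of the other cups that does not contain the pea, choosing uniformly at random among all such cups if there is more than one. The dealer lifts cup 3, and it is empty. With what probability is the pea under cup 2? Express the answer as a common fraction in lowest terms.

5/17

Apply Bayes' rule, conditioning on where the pea actually is.
If it is under cup 1 (prior 3/7): the dealer has no choice, probability 1; weight (3/7)·1 = 3/7.
If it is under cup 2 (prior 5/14): the dealer has 2 equally likely choices, so probability 1/2; weight (5/14)·(1/2) = 5/28.
If it is under cup 3 (prior 3/14): the dealer opened cup 3, so this case is ruled out; weight (3/14)·0 = 0.
The weights sum to 17/28.
So P(the pea under cup 2 | the dealer opened cup 3) = (5/28) / (17/28) = 5/17.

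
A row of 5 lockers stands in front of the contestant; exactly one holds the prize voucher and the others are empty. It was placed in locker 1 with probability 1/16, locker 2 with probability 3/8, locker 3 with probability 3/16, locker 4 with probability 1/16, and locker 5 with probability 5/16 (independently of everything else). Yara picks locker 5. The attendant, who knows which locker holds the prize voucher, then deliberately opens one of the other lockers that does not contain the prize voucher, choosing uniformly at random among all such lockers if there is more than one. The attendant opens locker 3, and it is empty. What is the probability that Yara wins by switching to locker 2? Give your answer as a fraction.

24/47

Condition on the true location of the prize voucher.
If it is in either of lockers 1 and 4 (prior 1/16 each): the attendant has 3 equally likely choices, so probability 1/3; weight (1/16)·(1/3) = 1/48 each.
If it is in locker 2 (prior 3/8): the attendant has 3 equally likely choices, so probability 1/3; weight (3/8)·(1/3) = 1/8.
If it is in locker 3 (prior 3/16): the attendant opened locker 3, so this case is ruled out; weight (3/16)·0 = 0.
If it is in locker 5 (prior 5/16): the attendant has 4 equally likely choices, so probability 1/4; weight (5/16)·(1/4) = 5/64.
The weights sum to 47/192.
So P(the prize voucher in locker 2 | the attendant opened locker 3) = (1/8) / (47/192) = 24/47.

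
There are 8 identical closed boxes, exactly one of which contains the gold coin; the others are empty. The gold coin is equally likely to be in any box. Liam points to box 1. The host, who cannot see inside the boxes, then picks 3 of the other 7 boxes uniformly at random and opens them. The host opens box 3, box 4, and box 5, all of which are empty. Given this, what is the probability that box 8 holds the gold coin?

1/5

Consider each possible location of the gold coin in turn.
If it is in any of boxes 1, 2, 6, 7, and 8 (prior 1/8 each): the host picks exactly this set with probability 1/35 regardless, and none is the prize; weight (1/8)·(1/35) = 1/280 each.
If it is in any of boxes 3, 4, and 5 (prior 1/8 each): that box was opened and seen not to hold the prize — ruled out; weight (1/8)·0 = 0 each.
The weights sum to 1/56.
So P(the gold coin in box 8 | the host opened box 3, box 4, and box 5) = (1/280) / (1/56) = 1/5.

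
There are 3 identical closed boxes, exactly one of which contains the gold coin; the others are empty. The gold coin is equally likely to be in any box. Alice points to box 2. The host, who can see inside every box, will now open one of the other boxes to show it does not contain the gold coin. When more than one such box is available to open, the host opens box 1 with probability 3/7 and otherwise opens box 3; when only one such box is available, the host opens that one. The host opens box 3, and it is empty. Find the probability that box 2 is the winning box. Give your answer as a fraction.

Apply Bayes' rule, conditioning on where the gold coin actually is.
If it is in box 1 (prior 1/3): only box 3 is available, probability 1; weight (1/3)·1 = 1/3.
If it is in box 2 (prior 1/3): box 1 is available but not opened, probability 4/7; weight (1/3)·(4/7) = 4/21.
If it is in box 3 (prior 1/3): the host opened box 3, so this case is ruled out; weight (1/3)·0 = 0.
The weights sum to 11/21.
So P(the gold coin in box 2 | the host opened box 3) = (4/21) / (11/21) = 4/11.

4/11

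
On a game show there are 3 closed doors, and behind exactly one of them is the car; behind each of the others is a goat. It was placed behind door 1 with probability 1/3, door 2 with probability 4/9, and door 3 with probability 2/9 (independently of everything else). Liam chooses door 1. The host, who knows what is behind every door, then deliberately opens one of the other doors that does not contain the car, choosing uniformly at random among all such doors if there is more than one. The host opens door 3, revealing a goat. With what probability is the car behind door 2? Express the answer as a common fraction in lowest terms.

8/11

Apply Bayes' rule, conditioning on where the car actually is.
If it is behind door 1 (prior 1/3): the host has 2 equally likely choices, so probability 1/2; weight (1/3)·(1/2) = 1/6.
If it is behind door 2 (prior 4/9): the host has no choice, probability 1; weight (4/9)·1 = 4/9.
If it is behind door 3 (prior 2/9): the host opened door 3, so this case is ruled out; weight (2/9)·0 = 0.
The weights sum to 11/18.
So P(the car behind door 2 | the host opened door 3) = (4/9) / (11/18) = 8/11.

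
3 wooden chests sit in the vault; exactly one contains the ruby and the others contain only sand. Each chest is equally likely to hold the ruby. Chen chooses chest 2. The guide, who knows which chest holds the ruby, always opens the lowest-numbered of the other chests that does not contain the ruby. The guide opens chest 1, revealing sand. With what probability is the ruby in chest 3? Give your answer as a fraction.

1/2

Condition on the true location of the ruby.
If it is in chest 1 (prior 1/3): the guide opened chest 1, so this case is ruled out; weight (1/3)·0 = 0.
If it is in either of chests 2 and 3 (prior 1/3 each): chest 1 is the lowest-numbered option available, probability 1; weight (1/3)·1 = 1/3 each.
The weights sum to 2/3.
So P(the ruby in chest 3 | the guide opened chest 1) = (1/3) / (2/3) = 1/2.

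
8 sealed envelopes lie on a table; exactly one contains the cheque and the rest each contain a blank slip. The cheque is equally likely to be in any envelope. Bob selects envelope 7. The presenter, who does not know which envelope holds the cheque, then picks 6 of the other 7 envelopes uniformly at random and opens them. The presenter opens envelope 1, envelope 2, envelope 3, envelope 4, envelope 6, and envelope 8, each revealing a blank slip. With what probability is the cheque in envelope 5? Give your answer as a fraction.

Because the presenter chose which envelopes to open without knowing where the cheque is, the choice is independent of the prize location. Learning that none of the 6 opened envelopes holds the cheque simply rules out those 6 locations and leaves the remaining 2 envelopes still equally likely by symmetry.
So P(the cheque in envelope 5) = 1/2.

1/2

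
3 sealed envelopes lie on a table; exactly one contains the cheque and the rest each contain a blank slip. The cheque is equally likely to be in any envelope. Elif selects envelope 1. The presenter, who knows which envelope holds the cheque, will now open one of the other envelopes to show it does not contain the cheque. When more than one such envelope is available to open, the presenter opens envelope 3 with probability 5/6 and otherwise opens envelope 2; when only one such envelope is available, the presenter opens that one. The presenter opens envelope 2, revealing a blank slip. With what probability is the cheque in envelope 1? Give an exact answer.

1/7

Apply Bayes' rule, conditioning on where the cheque actually is.
If it is in envelope 1 (prior 1/3): envelope 3 is available but not opened, probability 1/6; weight (1/3)·(1/6) = 1/18.
If it is in envelope 2 (prior 1/3): the presenter opened envelope 2, so this case is ruled out; weight (1/3)·0 = 0.
If it is in envelope 3 (prior 1/3): only envelope 2 is available, probability 1; weight (1/3)·1 = 1/3.
The weights sum to 7/18.
So P(the cheque in envelope 1 | the presenter opened envelope 2) = (1/18) / (7/18) = 1/7.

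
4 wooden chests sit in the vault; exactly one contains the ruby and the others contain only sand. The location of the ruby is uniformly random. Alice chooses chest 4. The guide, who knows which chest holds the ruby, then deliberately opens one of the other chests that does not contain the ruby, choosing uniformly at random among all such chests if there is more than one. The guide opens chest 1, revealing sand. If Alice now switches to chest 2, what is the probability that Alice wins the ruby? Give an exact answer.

3/8

Apply Bayes' rule, conditioning on where the ruby actually is.
If it is in chest 1 (prior 1/4): the guide opened chest 1, so this case is ruled out; weight (1/4)·0 = 0.
If it is in either of chests 2 and 3 (prior 1/4 each): the guide has 2 equally likely choices, so probability 1/2; weight (1/4)·(1/2) = 1/8 each.
If it is in chest 4 (prior 1/4): the guide has 3 equally likely choices, so probability 1/3; weight (1/4)·(1/3) = 1/12.
The weights sum to 1/3.
So P(the ruby in chest 2 | the guide opened chest 1) = (1/8) / (1/3) = 3/8.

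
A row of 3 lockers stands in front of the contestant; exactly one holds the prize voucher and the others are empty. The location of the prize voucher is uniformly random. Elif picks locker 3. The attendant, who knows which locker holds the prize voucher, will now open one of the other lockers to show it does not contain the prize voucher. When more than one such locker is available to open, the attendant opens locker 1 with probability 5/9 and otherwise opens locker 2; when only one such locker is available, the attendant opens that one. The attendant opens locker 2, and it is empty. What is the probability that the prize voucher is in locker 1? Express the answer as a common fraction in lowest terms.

9/13

Consider each possible location of the prize voucher in turn.
If it is in locker 1 (prior 1/3): only locker 2 is available, probability 1; weight (1/3)·1 = 1/3.
If it is in locker 2 (prior 1/3): the attendant opened locker 2, so this case is ruled out; weight (1/3)·0 = 0.
If it is in locker 3 (prior 1/3): locker 1 is available but not opened, probability 4/9; weight (1/3)·(4/9) = 4/27.
The weights sum to 13/27.
So P(the prize voucher in locker 1 | the attendant opened locker 2) = (1/3) / (13/27) = 9/13.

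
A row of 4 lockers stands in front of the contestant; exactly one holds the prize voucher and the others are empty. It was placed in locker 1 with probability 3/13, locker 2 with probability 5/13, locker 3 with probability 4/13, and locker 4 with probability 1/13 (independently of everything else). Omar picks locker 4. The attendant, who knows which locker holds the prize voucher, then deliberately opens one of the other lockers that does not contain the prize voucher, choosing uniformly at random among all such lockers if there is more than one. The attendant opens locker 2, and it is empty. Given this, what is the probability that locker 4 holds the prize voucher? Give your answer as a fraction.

Consider each possible location of the prize voucher in turn.
If it is in locker 1 (prior 3/13): the attendant has 2 equally likely choices, so probability 1/2; weight (3/13)·(1/2) = 3/26.
If it is in locker 2 (prior 5/13): the attendant opened locker 2, so this case is ruled out; weight (5/13)·0 = 0.
If it is in locker 3 (prior 4/13): the attendant has 2 equally likely choices, so probability 1/2; weight (4/13)·(1/2) = 2/13.
If it is in locker 4 (prior 1/13): the attendant has 3 equally likely choices, so probability 1/3; weight (1/13)·(1/3) = 1/39.
The weights sum to 23/78.
So P(the prize voucher in locker 4 | the attendant opened locker 2) = (1/39) / (23/78) = 2/23.

2/23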